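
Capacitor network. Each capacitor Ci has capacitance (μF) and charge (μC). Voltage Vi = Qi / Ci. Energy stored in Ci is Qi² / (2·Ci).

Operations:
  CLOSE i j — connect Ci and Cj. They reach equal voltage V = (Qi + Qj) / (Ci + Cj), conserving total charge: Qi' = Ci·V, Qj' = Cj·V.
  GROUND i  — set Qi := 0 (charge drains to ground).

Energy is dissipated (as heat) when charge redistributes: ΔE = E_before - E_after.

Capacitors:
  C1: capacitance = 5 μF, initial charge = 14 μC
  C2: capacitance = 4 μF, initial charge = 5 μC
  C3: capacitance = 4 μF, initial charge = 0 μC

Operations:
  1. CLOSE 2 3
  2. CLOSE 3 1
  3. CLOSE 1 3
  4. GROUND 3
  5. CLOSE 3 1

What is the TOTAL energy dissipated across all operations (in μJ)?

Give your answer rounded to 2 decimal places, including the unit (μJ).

Answer: 17.28 μJ

Derivation:
Initial: C1(5μF, Q=14μC, V=2.80V), C2(4μF, Q=5μC, V=1.25V), C3(4μF, Q=0μC, V=0.00V)
Op 1: CLOSE 2-3: Q_total=5.00, C_total=8.00, V=0.62; Q2=2.50, Q3=2.50; dissipated=1.562
Op 2: CLOSE 3-1: Q_total=16.50, C_total=9.00, V=1.83; Q3=7.33, Q1=9.17; dissipated=5.256
Op 3: CLOSE 1-3: Q_total=16.50, C_total=9.00, V=1.83; Q1=9.17, Q3=7.33; dissipated=0.000
Op 4: GROUND 3: Q3=0; energy lost=6.722
Op 5: CLOSE 3-1: Q_total=9.17, C_total=9.00, V=1.02; Q3=4.07, Q1=5.09; dissipated=3.735
Total dissipated: 17.276 μJ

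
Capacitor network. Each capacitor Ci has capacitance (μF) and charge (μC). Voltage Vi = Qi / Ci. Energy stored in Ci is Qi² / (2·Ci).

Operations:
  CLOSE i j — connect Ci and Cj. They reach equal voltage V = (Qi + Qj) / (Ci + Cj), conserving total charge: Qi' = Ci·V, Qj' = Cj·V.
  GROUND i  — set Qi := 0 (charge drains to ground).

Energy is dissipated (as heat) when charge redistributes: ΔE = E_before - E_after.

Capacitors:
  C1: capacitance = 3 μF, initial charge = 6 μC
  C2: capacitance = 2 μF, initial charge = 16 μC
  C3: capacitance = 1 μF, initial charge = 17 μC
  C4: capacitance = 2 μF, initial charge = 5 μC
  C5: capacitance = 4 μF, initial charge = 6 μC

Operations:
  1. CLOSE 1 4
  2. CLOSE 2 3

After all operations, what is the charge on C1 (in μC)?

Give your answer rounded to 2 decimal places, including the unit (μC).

Answer: 6.60 μC

Derivation:
Initial: C1(3μF, Q=6μC, V=2.00V), C2(2μF, Q=16μC, V=8.00V), C3(1μF, Q=17μC, V=17.00V), C4(2μF, Q=5μC, V=2.50V), C5(4μF, Q=6μC, V=1.50V)
Op 1: CLOSE 1-4: Q_total=11.00, C_total=5.00, V=2.20; Q1=6.60, Q4=4.40; dissipated=0.150
Op 2: CLOSE 2-3: Q_total=33.00, C_total=3.00, V=11.00; Q2=22.00, Q3=11.00; dissipated=27.000
Final charges: Q1=6.60, Q2=22.00, Q3=11.00, Q4=4.40, Q5=6.00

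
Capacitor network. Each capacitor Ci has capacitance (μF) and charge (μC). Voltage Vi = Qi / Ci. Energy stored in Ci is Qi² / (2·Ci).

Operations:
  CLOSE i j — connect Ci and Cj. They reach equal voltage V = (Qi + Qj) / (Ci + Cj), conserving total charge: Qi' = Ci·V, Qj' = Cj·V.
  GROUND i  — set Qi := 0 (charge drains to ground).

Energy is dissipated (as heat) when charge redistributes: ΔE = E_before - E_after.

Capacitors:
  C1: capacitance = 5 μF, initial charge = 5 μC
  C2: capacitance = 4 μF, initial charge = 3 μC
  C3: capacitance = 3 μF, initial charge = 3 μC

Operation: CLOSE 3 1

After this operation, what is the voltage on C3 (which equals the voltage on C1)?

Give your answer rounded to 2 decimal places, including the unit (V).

Answer: 1.00 V

Derivation:
Initial: C1(5μF, Q=5μC, V=1.00V), C2(4μF, Q=3μC, V=0.75V), C3(3μF, Q=3μC, V=1.00V)
Op 1: CLOSE 3-1: Q_total=8.00, C_total=8.00, V=1.00; Q3=3.00, Q1=5.00; dissipated=0.000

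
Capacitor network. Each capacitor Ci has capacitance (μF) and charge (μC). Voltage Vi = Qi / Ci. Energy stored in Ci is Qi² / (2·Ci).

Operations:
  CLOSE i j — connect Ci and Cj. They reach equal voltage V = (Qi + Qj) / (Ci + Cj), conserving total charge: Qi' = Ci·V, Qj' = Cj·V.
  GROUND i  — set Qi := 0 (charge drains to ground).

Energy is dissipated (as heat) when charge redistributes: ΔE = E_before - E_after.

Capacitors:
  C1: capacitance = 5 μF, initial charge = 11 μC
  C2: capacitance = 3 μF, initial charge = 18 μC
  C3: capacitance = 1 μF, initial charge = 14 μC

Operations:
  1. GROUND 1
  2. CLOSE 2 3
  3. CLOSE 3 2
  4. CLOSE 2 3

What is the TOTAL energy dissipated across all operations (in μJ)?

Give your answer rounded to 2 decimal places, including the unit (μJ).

Answer: 36.10 μJ

Derivation:
Initial: C1(5μF, Q=11μC, V=2.20V), C2(3μF, Q=18μC, V=6.00V), C3(1μF, Q=14μC, V=14.00V)
Op 1: GROUND 1: Q1=0; energy lost=12.100
Op 2: CLOSE 2-3: Q_total=32.00, C_total=4.00, V=8.00; Q2=24.00, Q3=8.00; dissipated=24.000
Op 3: CLOSE 3-2: Q_total=32.00, C_total=4.00, V=8.00; Q3=8.00, Q2=24.00; dissipated=0.000
Op 4: CLOSE 2-3: Q_total=32.00, C_total=4.00, V=8.00; Q2=24.00, Q3=8.00; dissipated=0.000
Total dissipated: 36.100 μJ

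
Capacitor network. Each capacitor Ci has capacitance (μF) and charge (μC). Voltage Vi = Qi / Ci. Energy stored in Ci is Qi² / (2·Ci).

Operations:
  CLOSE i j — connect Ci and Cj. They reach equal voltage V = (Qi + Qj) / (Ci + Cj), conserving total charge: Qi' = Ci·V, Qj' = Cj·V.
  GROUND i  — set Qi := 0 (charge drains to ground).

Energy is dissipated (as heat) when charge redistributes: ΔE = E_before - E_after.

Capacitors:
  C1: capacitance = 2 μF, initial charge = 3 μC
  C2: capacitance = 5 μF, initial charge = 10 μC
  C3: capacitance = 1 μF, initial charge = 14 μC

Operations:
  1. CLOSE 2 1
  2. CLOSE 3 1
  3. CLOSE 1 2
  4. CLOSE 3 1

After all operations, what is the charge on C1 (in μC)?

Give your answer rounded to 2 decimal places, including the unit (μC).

Answer: 7.95 μC

Derivation:
Initial: C1(2μF, Q=3μC, V=1.50V), C2(5μF, Q=10μC, V=2.00V), C3(1μF, Q=14μC, V=14.00V)
Op 1: CLOSE 2-1: Q_total=13.00, C_total=7.00, V=1.86; Q2=9.29, Q1=3.71; dissipated=0.179
Op 2: CLOSE 3-1: Q_total=17.71, C_total=3.00, V=5.90; Q3=5.90, Q1=11.81; dissipated=49.150
Op 3: CLOSE 1-2: Q_total=21.10, C_total=7.00, V=3.01; Q1=6.03, Q2=15.07; dissipated=11.702
Op 4: CLOSE 3-1: Q_total=11.93, C_total=3.00, V=3.98; Q3=3.98, Q1=7.95; dissipated=2.786
Final charges: Q1=7.95, Q2=15.07, Q3=3.98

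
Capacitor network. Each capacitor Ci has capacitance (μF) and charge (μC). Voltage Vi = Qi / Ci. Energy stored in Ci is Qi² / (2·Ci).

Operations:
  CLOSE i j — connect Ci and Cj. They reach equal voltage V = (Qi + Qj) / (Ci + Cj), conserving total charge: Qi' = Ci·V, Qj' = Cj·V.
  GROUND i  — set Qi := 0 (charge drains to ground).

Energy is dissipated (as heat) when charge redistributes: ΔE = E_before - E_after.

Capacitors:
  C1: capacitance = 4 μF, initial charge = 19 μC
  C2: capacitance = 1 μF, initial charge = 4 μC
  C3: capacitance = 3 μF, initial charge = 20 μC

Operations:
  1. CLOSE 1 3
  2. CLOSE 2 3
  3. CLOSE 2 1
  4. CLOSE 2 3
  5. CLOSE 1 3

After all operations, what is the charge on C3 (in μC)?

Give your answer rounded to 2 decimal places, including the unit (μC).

Initial: C1(4μF, Q=19μC, V=4.75V), C2(1μF, Q=4μC, V=4.00V), C3(3μF, Q=20μC, V=6.67V)
Op 1: CLOSE 1-3: Q_total=39.00, C_total=7.00, V=5.57; Q1=22.29, Q3=16.71; dissipated=3.149
Op 2: CLOSE 2-3: Q_total=20.71, C_total=4.00, V=5.18; Q2=5.18, Q3=15.54; dissipated=0.926
Op 3: CLOSE 2-1: Q_total=27.46, C_total=5.00, V=5.49; Q2=5.49, Q1=21.97; dissipated=0.062
Op 4: CLOSE 2-3: Q_total=21.03, C_total=4.00, V=5.26; Q2=5.26, Q3=15.77; dissipated=0.037
Op 5: CLOSE 1-3: Q_total=37.74, C_total=7.00, V=5.39; Q1=21.57, Q3=16.18; dissipated=0.048
Final charges: Q1=21.57, Q2=5.26, Q3=16.18

Answer: 16.18 μC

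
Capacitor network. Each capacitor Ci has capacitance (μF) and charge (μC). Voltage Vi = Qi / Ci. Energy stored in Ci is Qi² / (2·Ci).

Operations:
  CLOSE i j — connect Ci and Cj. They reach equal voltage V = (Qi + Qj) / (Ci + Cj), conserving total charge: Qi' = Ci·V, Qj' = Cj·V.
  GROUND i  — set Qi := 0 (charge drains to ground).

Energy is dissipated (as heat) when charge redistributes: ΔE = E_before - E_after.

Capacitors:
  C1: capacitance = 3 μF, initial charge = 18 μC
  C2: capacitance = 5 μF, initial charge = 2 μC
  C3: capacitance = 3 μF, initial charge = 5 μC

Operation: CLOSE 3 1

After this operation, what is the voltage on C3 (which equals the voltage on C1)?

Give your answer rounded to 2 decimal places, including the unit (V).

Initial: C1(3μF, Q=18μC, V=6.00V), C2(5μF, Q=2μC, V=0.40V), C3(3μF, Q=5μC, V=1.67V)
Op 1: CLOSE 3-1: Q_total=23.00, C_total=6.00, V=3.83; Q3=11.50, Q1=11.50; dissipated=14.083

Answer: 3.83 V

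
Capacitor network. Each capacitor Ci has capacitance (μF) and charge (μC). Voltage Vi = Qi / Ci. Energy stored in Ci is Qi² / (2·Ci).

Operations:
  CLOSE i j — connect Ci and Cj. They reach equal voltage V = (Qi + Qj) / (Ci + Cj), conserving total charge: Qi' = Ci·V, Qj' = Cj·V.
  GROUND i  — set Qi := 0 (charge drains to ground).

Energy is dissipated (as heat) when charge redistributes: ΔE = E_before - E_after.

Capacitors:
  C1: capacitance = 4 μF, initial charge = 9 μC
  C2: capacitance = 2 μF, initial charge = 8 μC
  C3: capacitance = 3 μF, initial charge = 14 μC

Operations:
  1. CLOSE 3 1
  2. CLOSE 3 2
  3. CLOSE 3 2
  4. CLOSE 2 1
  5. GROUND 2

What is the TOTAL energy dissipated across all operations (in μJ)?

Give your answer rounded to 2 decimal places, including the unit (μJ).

Initial: C1(4μF, Q=9μC, V=2.25V), C2(2μF, Q=8μC, V=4.00V), C3(3μF, Q=14μC, V=4.67V)
Op 1: CLOSE 3-1: Q_total=23.00, C_total=7.00, V=3.29; Q3=9.86, Q1=13.14; dissipated=5.006
Op 2: CLOSE 3-2: Q_total=17.86, C_total=5.00, V=3.57; Q3=10.71, Q2=7.14; dissipated=0.306
Op 3: CLOSE 3-2: Q_total=17.86, C_total=5.00, V=3.57; Q3=10.71, Q2=7.14; dissipated=0.000
Op 4: CLOSE 2-1: Q_total=20.29, C_total=6.00, V=3.38; Q2=6.76, Q1=13.52; dissipated=0.054
Op 5: GROUND 2: Q2=0; energy lost=11.431
Total dissipated: 16.797 μJ

Answer: 16.80 μJ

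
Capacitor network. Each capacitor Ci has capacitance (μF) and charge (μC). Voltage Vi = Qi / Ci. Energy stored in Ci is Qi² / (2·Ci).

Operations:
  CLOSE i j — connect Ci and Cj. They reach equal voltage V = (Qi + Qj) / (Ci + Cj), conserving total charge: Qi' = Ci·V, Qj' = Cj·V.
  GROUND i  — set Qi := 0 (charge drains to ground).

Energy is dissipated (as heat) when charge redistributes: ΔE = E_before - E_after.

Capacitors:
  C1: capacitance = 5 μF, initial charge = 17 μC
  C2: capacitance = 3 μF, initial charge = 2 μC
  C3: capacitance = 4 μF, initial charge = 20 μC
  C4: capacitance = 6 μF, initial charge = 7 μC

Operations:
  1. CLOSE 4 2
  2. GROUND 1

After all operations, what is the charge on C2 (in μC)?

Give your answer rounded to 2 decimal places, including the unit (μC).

Initial: C1(5μF, Q=17μC, V=3.40V), C2(3μF, Q=2μC, V=0.67V), C3(4μF, Q=20μC, V=5.00V), C4(6μF, Q=7μC, V=1.17V)
Op 1: CLOSE 4-2: Q_total=9.00, C_total=9.00, V=1.00; Q4=6.00, Q2=3.00; dissipated=0.250
Op 2: GROUND 1: Q1=0; energy lost=28.900
Final charges: Q1=0.00, Q2=3.00, Q3=20.00, Q4=6.00

Answer: 3.00 μC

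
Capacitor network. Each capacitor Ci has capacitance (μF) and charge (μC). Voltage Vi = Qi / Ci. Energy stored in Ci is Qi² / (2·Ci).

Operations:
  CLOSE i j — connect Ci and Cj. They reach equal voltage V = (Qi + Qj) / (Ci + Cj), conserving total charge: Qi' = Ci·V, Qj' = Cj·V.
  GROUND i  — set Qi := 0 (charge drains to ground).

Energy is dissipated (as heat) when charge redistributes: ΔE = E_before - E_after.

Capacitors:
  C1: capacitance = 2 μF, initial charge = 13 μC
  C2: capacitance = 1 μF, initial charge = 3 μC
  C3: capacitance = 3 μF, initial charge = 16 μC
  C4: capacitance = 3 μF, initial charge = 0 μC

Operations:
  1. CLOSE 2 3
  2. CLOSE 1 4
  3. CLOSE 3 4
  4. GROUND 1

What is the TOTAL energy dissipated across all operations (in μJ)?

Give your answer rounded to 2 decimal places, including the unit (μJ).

Answer: 37.62 μJ

Derivation:
Initial: C1(2μF, Q=13μC, V=6.50V), C2(1μF, Q=3μC, V=3.00V), C3(3μF, Q=16μC, V=5.33V), C4(3μF, Q=0μC, V=0.00V)
Op 1: CLOSE 2-3: Q_total=19.00, C_total=4.00, V=4.75; Q2=4.75, Q3=14.25; dissipated=2.042
Op 2: CLOSE 1-4: Q_total=13.00, C_total=5.00, V=2.60; Q1=5.20, Q4=7.80; dissipated=25.350
Op 3: CLOSE 3-4: Q_total=22.05, C_total=6.00, V=3.67; Q3=11.03, Q4=11.03; dissipated=3.467
Op 4: GROUND 1: Q1=0; energy lost=6.760
Total dissipated: 37.619 μJ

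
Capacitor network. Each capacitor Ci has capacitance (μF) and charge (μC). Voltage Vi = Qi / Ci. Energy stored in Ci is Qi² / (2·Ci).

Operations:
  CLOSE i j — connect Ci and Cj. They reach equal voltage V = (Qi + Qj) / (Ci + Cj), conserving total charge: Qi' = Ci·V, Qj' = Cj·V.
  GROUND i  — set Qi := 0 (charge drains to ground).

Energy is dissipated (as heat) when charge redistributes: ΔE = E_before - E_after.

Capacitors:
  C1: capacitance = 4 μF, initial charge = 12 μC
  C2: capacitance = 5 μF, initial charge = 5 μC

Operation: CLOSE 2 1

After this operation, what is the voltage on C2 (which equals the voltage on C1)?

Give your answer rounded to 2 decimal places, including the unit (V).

Initial: C1(4μF, Q=12μC, V=3.00V), C2(5μF, Q=5μC, V=1.00V)
Op 1: CLOSE 2-1: Q_total=17.00, C_total=9.00, V=1.89; Q2=9.44, Q1=7.56; dissipated=4.444

Answer: 1.89 V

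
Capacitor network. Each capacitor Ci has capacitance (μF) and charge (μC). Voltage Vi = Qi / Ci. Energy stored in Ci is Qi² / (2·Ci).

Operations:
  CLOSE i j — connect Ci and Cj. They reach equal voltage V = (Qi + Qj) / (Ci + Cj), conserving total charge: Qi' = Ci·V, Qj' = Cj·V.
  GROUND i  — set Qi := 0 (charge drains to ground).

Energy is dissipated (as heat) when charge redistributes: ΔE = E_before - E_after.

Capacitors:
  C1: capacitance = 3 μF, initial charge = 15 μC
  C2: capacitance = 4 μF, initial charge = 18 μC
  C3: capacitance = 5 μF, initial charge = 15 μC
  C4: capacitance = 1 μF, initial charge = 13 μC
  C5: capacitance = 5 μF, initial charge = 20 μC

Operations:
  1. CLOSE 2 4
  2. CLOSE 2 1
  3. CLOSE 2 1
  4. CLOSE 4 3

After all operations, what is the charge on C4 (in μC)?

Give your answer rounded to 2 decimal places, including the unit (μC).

Answer: 3.53 μC

Derivation:
Initial: C1(3μF, Q=15μC, V=5.00V), C2(4μF, Q=18μC, V=4.50V), C3(5μF, Q=15μC, V=3.00V), C4(1μF, Q=13μC, V=13.00V), C5(5μF, Q=20μC, V=4.00V)
Op 1: CLOSE 2-4: Q_total=31.00, C_total=5.00, V=6.20; Q2=24.80, Q4=6.20; dissipated=28.900
Op 2: CLOSE 2-1: Q_total=39.80, C_total=7.00, V=5.69; Q2=22.74, Q1=17.06; dissipated=1.234
Op 3: CLOSE 2-1: Q_total=39.80, C_total=7.00, V=5.69; Q2=22.74, Q1=17.06; dissipated=0.000
Op 4: CLOSE 4-3: Q_total=21.20, C_total=6.00, V=3.53; Q4=3.53, Q3=17.67; dissipated=4.267
Final charges: Q1=17.06, Q2=22.74, Q3=17.67, Q4=3.53, Q5=20.00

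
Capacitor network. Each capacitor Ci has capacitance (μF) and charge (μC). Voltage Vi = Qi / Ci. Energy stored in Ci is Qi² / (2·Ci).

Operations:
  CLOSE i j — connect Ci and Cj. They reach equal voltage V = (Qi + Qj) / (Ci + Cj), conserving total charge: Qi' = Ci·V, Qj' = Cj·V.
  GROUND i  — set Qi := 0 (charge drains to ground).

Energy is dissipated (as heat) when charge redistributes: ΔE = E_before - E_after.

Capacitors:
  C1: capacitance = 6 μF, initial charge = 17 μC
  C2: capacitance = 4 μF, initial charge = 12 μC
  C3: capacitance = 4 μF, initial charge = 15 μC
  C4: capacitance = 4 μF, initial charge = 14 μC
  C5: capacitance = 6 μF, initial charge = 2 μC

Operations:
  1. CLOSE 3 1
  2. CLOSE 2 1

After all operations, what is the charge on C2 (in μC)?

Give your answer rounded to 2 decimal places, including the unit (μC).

Initial: C1(6μF, Q=17μC, V=2.83V), C2(4μF, Q=12μC, V=3.00V), C3(4μF, Q=15μC, V=3.75V), C4(4μF, Q=14μC, V=3.50V), C5(6μF, Q=2μC, V=0.33V)
Op 1: CLOSE 3-1: Q_total=32.00, C_total=10.00, V=3.20; Q3=12.80, Q1=19.20; dissipated=1.008
Op 2: CLOSE 2-1: Q_total=31.20, C_total=10.00, V=3.12; Q2=12.48, Q1=18.72; dissipated=0.048
Final charges: Q1=18.72, Q2=12.48, Q3=12.80, Q4=14.00, Q5=2.00

Answer: 12.48 μC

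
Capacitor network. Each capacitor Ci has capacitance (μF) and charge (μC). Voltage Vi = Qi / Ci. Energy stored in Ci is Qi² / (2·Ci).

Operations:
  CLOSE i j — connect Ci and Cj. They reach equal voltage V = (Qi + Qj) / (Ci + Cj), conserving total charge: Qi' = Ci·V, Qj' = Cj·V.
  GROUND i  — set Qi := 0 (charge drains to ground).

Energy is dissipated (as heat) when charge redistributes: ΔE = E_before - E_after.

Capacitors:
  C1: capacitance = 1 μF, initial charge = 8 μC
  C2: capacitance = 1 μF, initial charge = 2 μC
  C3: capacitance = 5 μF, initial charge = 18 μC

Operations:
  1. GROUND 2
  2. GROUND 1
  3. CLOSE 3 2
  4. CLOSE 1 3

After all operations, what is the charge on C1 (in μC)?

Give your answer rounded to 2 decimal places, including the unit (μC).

Answer: 2.50 μC

Derivation:
Initial: C1(1μF, Q=8μC, V=8.00V), C2(1μF, Q=2μC, V=2.00V), C3(5μF, Q=18μC, V=3.60V)
Op 1: GROUND 2: Q2=0; energy lost=2.000
Op 2: GROUND 1: Q1=0; energy lost=32.000
Op 3: CLOSE 3-2: Q_total=18.00, C_total=6.00, V=3.00; Q3=15.00, Q2=3.00; dissipated=5.400
Op 4: CLOSE 1-3: Q_total=15.00, C_total=6.00, V=2.50; Q1=2.50, Q3=12.50; dissipated=3.750
Final charges: Q1=2.50, Q2=3.00, Q3=12.50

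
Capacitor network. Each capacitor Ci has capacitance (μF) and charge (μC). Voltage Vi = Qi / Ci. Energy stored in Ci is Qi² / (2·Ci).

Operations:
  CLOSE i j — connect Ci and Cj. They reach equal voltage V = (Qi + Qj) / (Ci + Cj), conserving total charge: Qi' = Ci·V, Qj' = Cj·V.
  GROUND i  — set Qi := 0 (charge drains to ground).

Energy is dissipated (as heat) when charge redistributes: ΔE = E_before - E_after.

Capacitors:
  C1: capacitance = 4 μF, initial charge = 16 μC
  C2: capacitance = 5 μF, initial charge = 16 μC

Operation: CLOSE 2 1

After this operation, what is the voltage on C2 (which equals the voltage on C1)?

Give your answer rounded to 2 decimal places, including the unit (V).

Answer: 3.56 V

Derivation:
Initial: C1(4μF, Q=16μC, V=4.00V), C2(5μF, Q=16μC, V=3.20V)
Op 1: CLOSE 2-1: Q_total=32.00, C_total=9.00, V=3.56; Q2=17.78, Q1=14.22; dissipated=0.711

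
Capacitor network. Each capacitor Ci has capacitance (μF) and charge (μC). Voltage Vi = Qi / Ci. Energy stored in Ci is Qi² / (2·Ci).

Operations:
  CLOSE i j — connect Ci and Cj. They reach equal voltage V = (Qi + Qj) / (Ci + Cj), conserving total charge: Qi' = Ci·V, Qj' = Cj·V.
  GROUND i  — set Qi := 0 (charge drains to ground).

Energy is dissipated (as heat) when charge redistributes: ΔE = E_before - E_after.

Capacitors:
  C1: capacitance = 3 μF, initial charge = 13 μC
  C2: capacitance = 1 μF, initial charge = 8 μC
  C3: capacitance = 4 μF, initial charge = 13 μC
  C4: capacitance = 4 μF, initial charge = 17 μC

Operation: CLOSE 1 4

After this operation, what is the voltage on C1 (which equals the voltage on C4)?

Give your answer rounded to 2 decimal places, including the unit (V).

Answer: 4.29 V

Derivation:
Initial: C1(3μF, Q=13μC, V=4.33V), C2(1μF, Q=8μC, V=8.00V), C3(4μF, Q=13μC, V=3.25V), C4(4μF, Q=17μC, V=4.25V)
Op 1: CLOSE 1-4: Q_total=30.00, C_total=7.00, V=4.29; Q1=12.86, Q4=17.14; dissipated=0.006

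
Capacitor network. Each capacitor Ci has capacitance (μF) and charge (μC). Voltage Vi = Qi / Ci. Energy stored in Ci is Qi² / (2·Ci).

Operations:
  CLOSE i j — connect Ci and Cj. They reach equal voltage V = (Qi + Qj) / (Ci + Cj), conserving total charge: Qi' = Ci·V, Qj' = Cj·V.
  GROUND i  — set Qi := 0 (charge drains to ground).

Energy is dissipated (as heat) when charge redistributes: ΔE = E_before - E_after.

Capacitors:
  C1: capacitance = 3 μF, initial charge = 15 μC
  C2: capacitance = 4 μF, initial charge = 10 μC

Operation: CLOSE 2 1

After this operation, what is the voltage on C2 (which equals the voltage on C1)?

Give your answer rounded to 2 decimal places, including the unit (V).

Answer: 3.57 V

Derivation:
Initial: C1(3μF, Q=15μC, V=5.00V), C2(4μF, Q=10μC, V=2.50V)
Op 1: CLOSE 2-1: Q_total=25.00, C_total=7.00, V=3.57; Q2=14.29, Q1=10.71; dissipated=5.357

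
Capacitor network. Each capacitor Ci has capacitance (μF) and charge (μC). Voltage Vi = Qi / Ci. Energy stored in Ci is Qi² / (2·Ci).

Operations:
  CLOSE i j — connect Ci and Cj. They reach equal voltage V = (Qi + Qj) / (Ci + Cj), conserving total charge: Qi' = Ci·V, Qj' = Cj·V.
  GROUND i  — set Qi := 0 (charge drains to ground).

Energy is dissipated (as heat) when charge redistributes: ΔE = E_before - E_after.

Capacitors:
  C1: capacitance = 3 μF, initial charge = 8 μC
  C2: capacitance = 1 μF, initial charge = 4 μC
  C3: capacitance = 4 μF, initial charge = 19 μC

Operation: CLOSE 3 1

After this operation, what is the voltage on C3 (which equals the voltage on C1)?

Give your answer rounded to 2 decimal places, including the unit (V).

Answer: 3.86 V

Derivation:
Initial: C1(3μF, Q=8μC, V=2.67V), C2(1μF, Q=4μC, V=4.00V), C3(4μF, Q=19μC, V=4.75V)
Op 1: CLOSE 3-1: Q_total=27.00, C_total=7.00, V=3.86; Q3=15.43, Q1=11.57; dissipated=3.720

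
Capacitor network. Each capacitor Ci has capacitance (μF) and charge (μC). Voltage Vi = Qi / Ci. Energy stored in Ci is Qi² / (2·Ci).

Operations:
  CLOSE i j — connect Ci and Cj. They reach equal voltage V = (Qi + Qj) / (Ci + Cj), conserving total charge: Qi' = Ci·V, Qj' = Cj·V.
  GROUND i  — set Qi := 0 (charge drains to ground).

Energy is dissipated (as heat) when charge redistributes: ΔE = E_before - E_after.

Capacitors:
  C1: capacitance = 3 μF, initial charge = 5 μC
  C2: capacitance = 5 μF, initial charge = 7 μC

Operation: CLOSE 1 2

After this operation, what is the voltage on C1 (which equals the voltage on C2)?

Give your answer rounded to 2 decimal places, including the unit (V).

Answer: 1.50 V

Derivation:
Initial: C1(3μF, Q=5μC, V=1.67V), C2(5μF, Q=7μC, V=1.40V)
Op 1: CLOSE 1-2: Q_total=12.00, C_total=8.00, V=1.50; Q1=4.50, Q2=7.50; dissipated=0.067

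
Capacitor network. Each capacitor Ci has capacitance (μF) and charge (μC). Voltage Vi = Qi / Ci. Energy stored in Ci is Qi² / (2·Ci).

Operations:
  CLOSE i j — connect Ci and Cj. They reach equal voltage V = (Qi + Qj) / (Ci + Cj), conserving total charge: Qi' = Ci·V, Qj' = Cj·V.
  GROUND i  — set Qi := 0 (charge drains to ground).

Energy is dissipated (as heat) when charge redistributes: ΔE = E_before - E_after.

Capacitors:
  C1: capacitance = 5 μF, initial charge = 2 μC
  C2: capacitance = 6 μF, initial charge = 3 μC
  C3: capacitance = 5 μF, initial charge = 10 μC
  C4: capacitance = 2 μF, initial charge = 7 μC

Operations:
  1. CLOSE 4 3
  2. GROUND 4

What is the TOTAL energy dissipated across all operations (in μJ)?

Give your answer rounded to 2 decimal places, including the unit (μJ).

Initial: C1(5μF, Q=2μC, V=0.40V), C2(6μF, Q=3μC, V=0.50V), C3(5μF, Q=10μC, V=2.00V), C4(2μF, Q=7μC, V=3.50V)
Op 1: CLOSE 4-3: Q_total=17.00, C_total=7.00, V=2.43; Q4=4.86, Q3=12.14; dissipated=1.607
Op 2: GROUND 4: Q4=0; energy lost=5.898
Total dissipated: 7.505 μJ

Answer: 7.51 μJ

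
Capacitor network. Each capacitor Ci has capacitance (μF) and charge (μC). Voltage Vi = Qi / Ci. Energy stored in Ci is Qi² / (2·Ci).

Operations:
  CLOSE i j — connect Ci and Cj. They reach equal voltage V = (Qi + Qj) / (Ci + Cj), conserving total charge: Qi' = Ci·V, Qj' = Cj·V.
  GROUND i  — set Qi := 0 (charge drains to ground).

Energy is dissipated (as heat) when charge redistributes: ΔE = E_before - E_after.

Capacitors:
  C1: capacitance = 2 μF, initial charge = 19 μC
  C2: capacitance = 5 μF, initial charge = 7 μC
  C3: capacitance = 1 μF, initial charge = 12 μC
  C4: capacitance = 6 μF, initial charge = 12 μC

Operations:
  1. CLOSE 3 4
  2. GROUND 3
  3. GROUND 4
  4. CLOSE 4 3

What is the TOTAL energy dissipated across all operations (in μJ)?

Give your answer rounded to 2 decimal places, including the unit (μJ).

Answer: 84.00 μJ

Derivation:
Initial: C1(2μF, Q=19μC, V=9.50V), C2(5μF, Q=7μC, V=1.40V), C3(1μF, Q=12μC, V=12.00V), C4(6μF, Q=12μC, V=2.00V)
Op 1: CLOSE 3-4: Q_total=24.00, C_total=7.00, V=3.43; Q3=3.43, Q4=20.57; dissipated=42.857
Op 2: GROUND 3: Q3=0; energy lost=5.878
Op 3: GROUND 4: Q4=0; energy lost=35.265
Op 4: CLOSE 4-3: Q_total=0.00, C_total=7.00, V=0.00; Q4=0.00, Q3=0.00; dissipated=0.000
Total dissipated: 84.000 μJ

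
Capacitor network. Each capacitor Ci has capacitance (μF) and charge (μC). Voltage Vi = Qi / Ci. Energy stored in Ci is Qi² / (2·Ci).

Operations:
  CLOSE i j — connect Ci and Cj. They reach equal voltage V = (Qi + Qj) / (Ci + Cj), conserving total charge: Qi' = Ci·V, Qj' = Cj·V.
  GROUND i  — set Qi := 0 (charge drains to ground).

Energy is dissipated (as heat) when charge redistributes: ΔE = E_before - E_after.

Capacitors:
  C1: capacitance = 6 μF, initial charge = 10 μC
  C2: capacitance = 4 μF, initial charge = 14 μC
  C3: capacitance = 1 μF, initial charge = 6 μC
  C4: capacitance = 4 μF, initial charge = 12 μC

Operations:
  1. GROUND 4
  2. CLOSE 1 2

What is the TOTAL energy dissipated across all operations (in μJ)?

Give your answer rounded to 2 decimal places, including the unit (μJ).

Answer: 22.03 μJ

Derivation:
Initial: C1(6μF, Q=10μC, V=1.67V), C2(4μF, Q=14μC, V=3.50V), C3(1μF, Q=6μC, V=6.00V), C4(4μF, Q=12μC, V=3.00V)
Op 1: GROUND 4: Q4=0; energy lost=18.000
Op 2: CLOSE 1-2: Q_total=24.00, C_total=10.00, V=2.40; Q1=14.40, Q2=9.60; dissipated=4.033
Total dissipated: 22.033 μJ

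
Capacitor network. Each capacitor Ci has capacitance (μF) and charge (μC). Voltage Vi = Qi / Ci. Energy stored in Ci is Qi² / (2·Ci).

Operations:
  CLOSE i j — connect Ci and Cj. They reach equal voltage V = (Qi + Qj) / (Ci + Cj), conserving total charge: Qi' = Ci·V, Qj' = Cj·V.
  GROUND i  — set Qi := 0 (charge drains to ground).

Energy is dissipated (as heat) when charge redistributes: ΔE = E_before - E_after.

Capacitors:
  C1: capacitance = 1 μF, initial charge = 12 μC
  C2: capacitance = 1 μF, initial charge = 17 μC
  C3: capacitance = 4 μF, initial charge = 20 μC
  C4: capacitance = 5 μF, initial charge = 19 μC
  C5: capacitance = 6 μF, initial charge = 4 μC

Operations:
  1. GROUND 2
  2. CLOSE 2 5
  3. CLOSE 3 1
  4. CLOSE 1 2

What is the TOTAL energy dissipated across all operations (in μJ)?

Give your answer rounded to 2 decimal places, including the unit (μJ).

Initial: C1(1μF, Q=12μC, V=12.00V), C2(1μF, Q=17μC, V=17.00V), C3(4μF, Q=20μC, V=5.00V), C4(5μF, Q=19μC, V=3.80V), C5(6μF, Q=4μC, V=0.67V)
Op 1: GROUND 2: Q2=0; energy lost=144.500
Op 2: CLOSE 2-5: Q_total=4.00, C_total=7.00, V=0.57; Q2=0.57, Q5=3.43; dissipated=0.190
Op 3: CLOSE 3-1: Q_total=32.00, C_total=5.00, V=6.40; Q3=25.60, Q1=6.40; dissipated=19.600
Op 4: CLOSE 1-2: Q_total=6.97, C_total=2.00, V=3.49; Q1=3.49, Q2=3.49; dissipated=8.493
Total dissipated: 172.784 μJ

Answer: 172.78 μJ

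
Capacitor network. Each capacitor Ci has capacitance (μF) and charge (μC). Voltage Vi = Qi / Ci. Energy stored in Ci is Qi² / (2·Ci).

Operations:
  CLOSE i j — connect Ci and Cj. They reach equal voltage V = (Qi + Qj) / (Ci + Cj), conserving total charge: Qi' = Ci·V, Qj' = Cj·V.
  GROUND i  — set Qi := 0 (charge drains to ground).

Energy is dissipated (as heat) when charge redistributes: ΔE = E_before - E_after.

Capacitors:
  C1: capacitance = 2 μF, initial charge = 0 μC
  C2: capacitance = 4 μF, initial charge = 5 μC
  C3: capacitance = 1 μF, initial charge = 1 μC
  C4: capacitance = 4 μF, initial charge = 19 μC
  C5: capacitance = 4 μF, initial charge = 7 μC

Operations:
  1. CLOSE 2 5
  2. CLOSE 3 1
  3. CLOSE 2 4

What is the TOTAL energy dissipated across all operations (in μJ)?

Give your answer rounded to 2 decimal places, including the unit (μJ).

Initial: C1(2μF, Q=0μC, V=0.00V), C2(4μF, Q=5μC, V=1.25V), C3(1μF, Q=1μC, V=1.00V), C4(4μF, Q=19μC, V=4.75V), C5(4μF, Q=7μC, V=1.75V)
Op 1: CLOSE 2-5: Q_total=12.00, C_total=8.00, V=1.50; Q2=6.00, Q5=6.00; dissipated=0.250
Op 2: CLOSE 3-1: Q_total=1.00, C_total=3.00, V=0.33; Q3=0.33, Q1=0.67; dissipated=0.333
Op 3: CLOSE 2-4: Q_total=25.00, C_total=8.00, V=3.12; Q2=12.50, Q4=12.50; dissipated=10.562
Total dissipated: 11.146 μJ

Answer: 11.15 μJ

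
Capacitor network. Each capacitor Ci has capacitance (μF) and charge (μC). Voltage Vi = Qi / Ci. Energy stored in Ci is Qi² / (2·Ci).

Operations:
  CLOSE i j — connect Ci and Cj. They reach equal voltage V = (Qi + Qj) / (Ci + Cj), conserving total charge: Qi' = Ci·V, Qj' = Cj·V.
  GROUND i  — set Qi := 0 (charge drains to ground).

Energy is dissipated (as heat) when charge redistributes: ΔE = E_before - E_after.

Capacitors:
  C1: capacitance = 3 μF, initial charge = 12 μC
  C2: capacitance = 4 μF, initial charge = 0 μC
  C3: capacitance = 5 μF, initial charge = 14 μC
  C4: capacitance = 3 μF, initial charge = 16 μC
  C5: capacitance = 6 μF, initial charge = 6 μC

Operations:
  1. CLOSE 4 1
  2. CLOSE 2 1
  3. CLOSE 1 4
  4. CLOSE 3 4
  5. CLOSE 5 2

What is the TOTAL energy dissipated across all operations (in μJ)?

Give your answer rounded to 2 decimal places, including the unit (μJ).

Answer: 26.80 μJ

Derivation:
Initial: C1(3μF, Q=12μC, V=4.00V), C2(4μF, Q=0μC, V=0.00V), C3(5μF, Q=14μC, V=2.80V), C4(3μF, Q=16μC, V=5.33V), C5(6μF, Q=6μC, V=1.00V)
Op 1: CLOSE 4-1: Q_total=28.00, C_total=6.00, V=4.67; Q4=14.00, Q1=14.00; dissipated=1.333
Op 2: CLOSE 2-1: Q_total=14.00, C_total=7.00, V=2.00; Q2=8.00, Q1=6.00; dissipated=18.667
Op 3: CLOSE 1-4: Q_total=20.00, C_total=6.00, V=3.33; Q1=10.00, Q4=10.00; dissipated=5.333
Op 4: CLOSE 3-4: Q_total=24.00, C_total=8.00, V=3.00; Q3=15.00, Q4=9.00; dissipated=0.267
Op 5: CLOSE 5-2: Q_total=14.00, C_total=10.00, V=1.40; Q5=8.40, Q2=5.60; dissipated=1.200
Total dissipated: 26.800 μJ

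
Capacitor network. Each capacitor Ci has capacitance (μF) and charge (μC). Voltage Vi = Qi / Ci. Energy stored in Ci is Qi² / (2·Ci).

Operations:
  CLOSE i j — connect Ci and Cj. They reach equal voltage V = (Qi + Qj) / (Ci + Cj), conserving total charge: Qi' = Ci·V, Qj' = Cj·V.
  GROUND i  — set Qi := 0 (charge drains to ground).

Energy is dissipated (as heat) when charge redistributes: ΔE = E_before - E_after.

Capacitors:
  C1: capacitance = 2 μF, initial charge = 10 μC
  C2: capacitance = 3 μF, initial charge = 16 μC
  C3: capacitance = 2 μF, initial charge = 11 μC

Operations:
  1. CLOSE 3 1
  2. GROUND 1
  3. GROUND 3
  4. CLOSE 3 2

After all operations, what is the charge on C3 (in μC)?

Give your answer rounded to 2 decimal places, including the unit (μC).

Answer: 6.40 μC

Derivation:
Initial: C1(2μF, Q=10μC, V=5.00V), C2(3μF, Q=16μC, V=5.33V), C3(2μF, Q=11μC, V=5.50V)
Op 1: CLOSE 3-1: Q_total=21.00, C_total=4.00, V=5.25; Q3=10.50, Q1=10.50; dissipated=0.125
Op 2: GROUND 1: Q1=0; energy lost=27.562
Op 3: GROUND 3: Q3=0; energy lost=27.562
Op 4: CLOSE 3-2: Q_total=16.00, C_total=5.00, V=3.20; Q3=6.40, Q2=9.60; dissipated=17.067
Final charges: Q1=0.00, Q2=9.60, Q3=6.40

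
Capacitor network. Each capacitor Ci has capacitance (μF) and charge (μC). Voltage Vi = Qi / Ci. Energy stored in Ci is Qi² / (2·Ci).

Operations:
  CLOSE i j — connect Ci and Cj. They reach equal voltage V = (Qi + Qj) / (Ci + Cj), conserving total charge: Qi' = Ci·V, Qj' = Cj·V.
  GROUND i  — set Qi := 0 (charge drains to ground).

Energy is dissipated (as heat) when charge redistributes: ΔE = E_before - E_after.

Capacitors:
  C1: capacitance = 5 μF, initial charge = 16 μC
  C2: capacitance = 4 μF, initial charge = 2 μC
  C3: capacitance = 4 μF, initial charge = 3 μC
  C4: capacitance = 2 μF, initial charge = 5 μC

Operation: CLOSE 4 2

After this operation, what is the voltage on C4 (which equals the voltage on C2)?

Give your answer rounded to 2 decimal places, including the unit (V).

Initial: C1(5μF, Q=16μC, V=3.20V), C2(4μF, Q=2μC, V=0.50V), C3(4μF, Q=3μC, V=0.75V), C4(2μF, Q=5μC, V=2.50V)
Op 1: CLOSE 4-2: Q_total=7.00, C_total=6.00, V=1.17; Q4=2.33, Q2=4.67; dissipated=2.667

Answer: 1.17 V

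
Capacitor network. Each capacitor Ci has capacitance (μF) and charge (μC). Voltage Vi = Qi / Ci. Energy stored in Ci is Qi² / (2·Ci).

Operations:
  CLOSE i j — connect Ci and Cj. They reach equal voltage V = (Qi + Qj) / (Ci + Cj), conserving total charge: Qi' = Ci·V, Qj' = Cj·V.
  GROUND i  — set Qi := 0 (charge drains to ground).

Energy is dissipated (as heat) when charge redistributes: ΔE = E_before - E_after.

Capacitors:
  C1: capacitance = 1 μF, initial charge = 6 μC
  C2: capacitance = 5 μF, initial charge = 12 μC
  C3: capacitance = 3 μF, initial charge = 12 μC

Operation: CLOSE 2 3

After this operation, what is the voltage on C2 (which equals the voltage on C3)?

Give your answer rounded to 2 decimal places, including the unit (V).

Initial: C1(1μF, Q=6μC, V=6.00V), C2(5μF, Q=12μC, V=2.40V), C3(3μF, Q=12μC, V=4.00V)
Op 1: CLOSE 2-3: Q_total=24.00, C_total=8.00, V=3.00; Q2=15.00, Q3=9.00; dissipated=2.400

Answer: 3.00 V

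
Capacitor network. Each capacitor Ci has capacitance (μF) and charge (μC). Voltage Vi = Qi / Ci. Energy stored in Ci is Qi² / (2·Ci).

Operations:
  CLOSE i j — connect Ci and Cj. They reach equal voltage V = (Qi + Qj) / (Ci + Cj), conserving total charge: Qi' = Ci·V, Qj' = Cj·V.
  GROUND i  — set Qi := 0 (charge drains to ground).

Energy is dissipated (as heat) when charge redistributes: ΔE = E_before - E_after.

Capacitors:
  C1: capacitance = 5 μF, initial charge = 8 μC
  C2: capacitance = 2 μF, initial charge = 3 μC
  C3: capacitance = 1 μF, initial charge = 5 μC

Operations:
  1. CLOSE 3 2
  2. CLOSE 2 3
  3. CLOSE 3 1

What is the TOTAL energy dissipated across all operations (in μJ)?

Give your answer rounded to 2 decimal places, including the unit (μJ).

Answer: 4.56 μJ

Derivation:
Initial: C1(5μF, Q=8μC, V=1.60V), C2(2μF, Q=3μC, V=1.50V), C3(1μF, Q=5μC, V=5.00V)
Op 1: CLOSE 3-2: Q_total=8.00, C_total=3.00, V=2.67; Q3=2.67, Q2=5.33; dissipated=4.083
Op 2: CLOSE 2-3: Q_total=8.00, C_total=3.00, V=2.67; Q2=5.33, Q3=2.67; dissipated=0.000
Op 3: CLOSE 3-1: Q_total=10.67, C_total=6.00, V=1.78; Q3=1.78, Q1=8.89; dissipated=0.474
Total dissipated: 4.557 μJ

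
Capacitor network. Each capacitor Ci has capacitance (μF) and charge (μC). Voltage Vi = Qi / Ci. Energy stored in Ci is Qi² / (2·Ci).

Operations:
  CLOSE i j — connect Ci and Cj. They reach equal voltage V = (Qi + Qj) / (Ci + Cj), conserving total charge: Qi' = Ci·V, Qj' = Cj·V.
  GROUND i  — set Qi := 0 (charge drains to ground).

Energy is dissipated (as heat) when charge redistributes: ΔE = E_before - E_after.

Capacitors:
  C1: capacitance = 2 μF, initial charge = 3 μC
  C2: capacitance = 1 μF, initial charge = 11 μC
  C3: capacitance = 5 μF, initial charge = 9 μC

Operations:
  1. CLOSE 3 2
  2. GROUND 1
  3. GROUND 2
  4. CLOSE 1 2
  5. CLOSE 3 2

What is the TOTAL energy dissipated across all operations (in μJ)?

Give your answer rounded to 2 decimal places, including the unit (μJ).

Answer: 47.70 μJ

Derivation:
Initial: C1(2μF, Q=3μC, V=1.50V), C2(1μF, Q=11μC, V=11.00V), C3(5μF, Q=9μC, V=1.80V)
Op 1: CLOSE 3-2: Q_total=20.00, C_total=6.00, V=3.33; Q3=16.67, Q2=3.33; dissipated=35.267
Op 2: GROUND 1: Q1=0; energy lost=2.250
Op 3: GROUND 2: Q2=0; energy lost=5.556
Op 4: CLOSE 1-2: Q_total=0.00, C_total=3.00, V=0.00; Q1=0.00, Q2=0.00; dissipated=0.000
Op 5: CLOSE 3-2: Q_total=16.67, C_total=6.00, V=2.78; Q3=13.89, Q2=2.78; dissipated=4.630
Total dissipated: 47.702 μJ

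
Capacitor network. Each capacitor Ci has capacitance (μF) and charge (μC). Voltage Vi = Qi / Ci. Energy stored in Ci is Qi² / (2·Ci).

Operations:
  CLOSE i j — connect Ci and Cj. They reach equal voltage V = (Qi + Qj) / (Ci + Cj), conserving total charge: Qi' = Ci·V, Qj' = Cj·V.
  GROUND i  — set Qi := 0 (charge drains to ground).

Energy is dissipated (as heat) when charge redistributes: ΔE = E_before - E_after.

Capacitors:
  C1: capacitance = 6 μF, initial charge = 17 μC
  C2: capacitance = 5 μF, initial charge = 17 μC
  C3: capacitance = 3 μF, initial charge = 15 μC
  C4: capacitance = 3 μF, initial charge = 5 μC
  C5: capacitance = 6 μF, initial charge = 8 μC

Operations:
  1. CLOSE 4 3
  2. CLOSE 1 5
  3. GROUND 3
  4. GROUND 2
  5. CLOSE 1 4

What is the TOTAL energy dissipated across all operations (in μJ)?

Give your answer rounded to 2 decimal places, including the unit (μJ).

Answer: 58.84 μJ

Derivation:
Initial: C1(6μF, Q=17μC, V=2.83V), C2(5μF, Q=17μC, V=3.40V), C3(3μF, Q=15μC, V=5.00V), C4(3μF, Q=5μC, V=1.67V), C5(6μF, Q=8μC, V=1.33V)
Op 1: CLOSE 4-3: Q_total=20.00, C_total=6.00, V=3.33; Q4=10.00, Q3=10.00; dissipated=8.333
Op 2: CLOSE 1-5: Q_total=25.00, C_total=12.00, V=2.08; Q1=12.50, Q5=12.50; dissipated=3.375
Op 3: GROUND 3: Q3=0; energy lost=16.667
Op 4: GROUND 2: Q2=0; energy lost=28.900
Op 5: CLOSE 1-4: Q_total=22.50, C_total=9.00, V=2.50; Q1=15.00, Q4=7.50; dissipated=1.562
Total dissipated: 58.837 μJ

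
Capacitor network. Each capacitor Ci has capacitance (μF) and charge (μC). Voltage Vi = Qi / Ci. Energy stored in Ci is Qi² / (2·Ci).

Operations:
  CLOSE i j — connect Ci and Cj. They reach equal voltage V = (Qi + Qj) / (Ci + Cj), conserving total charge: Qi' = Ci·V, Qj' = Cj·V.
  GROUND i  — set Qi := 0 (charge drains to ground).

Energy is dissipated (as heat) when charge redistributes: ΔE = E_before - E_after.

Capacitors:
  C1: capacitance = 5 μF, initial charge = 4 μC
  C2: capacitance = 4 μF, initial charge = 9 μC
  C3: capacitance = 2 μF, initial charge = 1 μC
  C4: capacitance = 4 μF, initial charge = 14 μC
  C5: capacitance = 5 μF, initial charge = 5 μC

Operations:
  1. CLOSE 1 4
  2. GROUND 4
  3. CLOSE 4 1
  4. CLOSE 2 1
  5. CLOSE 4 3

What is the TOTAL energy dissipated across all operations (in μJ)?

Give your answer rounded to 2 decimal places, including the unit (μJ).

Answer: 22.23 μJ

Derivation:
Initial: C1(5μF, Q=4μC, V=0.80V), C2(4μF, Q=9μC, V=2.25V), C3(2μF, Q=1μC, V=0.50V), C4(4μF, Q=14μC, V=3.50V), C5(5μF, Q=5μC, V=1.00V)
Op 1: CLOSE 1-4: Q_total=18.00, C_total=9.00, V=2.00; Q1=10.00, Q4=8.00; dissipated=8.100
Op 2: GROUND 4: Q4=0; energy lost=8.000
Op 3: CLOSE 4-1: Q_total=10.00, C_total=9.00, V=1.11; Q4=4.44, Q1=5.56; dissipated=4.444
Op 4: CLOSE 2-1: Q_total=14.56, C_total=9.00, V=1.62; Q2=6.47, Q1=8.09; dissipated=1.441
Op 5: CLOSE 4-3: Q_total=5.44, C_total=6.00, V=0.91; Q4=3.63, Q3=1.81; dissipated=0.249
Total dissipated: 22.235 μJ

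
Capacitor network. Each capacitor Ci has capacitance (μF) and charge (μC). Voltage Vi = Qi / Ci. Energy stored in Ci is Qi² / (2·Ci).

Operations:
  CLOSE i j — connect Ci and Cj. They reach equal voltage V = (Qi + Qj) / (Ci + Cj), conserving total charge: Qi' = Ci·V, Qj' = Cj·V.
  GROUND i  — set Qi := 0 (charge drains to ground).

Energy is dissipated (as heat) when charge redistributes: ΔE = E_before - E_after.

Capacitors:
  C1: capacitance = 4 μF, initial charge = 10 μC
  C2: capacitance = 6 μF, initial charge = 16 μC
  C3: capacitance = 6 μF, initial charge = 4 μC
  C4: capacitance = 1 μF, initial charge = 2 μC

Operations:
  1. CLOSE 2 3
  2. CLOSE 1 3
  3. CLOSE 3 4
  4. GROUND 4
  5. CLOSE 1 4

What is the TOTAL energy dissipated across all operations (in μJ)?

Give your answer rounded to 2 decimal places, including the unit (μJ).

Answer: 10.43 μJ

Derivation:
Initial: C1(4μF, Q=10μC, V=2.50V), C2(6μF, Q=16μC, V=2.67V), C3(6μF, Q=4μC, V=0.67V), C4(1μF, Q=2μC, V=2.00V)
Op 1: CLOSE 2-3: Q_total=20.00, C_total=12.00, V=1.67; Q2=10.00, Q3=10.00; dissipated=6.000
Op 2: CLOSE 1-3: Q_total=20.00, C_total=10.00, V=2.00; Q1=8.00, Q3=12.00; dissipated=0.833
Op 3: CLOSE 3-4: Q_total=14.00, C_total=7.00, V=2.00; Q3=12.00, Q4=2.00; dissipated=0.000
Op 4: GROUND 4: Q4=0; energy lost=2.000
Op 5: CLOSE 1-4: Q_total=8.00, C_total=5.00, V=1.60; Q1=6.40, Q4=1.60; dissipated=1.600
Total dissipated: 10.433 μJ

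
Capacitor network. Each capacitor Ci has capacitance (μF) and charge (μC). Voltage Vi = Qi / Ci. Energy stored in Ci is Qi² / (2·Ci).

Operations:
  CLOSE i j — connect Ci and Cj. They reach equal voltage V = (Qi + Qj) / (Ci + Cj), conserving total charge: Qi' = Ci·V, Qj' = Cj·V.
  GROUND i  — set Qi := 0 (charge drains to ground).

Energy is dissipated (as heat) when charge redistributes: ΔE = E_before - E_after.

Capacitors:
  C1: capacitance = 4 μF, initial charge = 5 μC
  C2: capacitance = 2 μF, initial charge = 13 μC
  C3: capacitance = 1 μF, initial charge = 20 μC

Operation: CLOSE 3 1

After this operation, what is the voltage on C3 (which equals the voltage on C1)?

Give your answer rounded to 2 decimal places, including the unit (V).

Initial: C1(4μF, Q=5μC, V=1.25V), C2(2μF, Q=13μC, V=6.50V), C3(1μF, Q=20μC, V=20.00V)
Op 1: CLOSE 3-1: Q_total=25.00, C_total=5.00, V=5.00; Q3=5.00, Q1=20.00; dissipated=140.625

Answer: 5.00 V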